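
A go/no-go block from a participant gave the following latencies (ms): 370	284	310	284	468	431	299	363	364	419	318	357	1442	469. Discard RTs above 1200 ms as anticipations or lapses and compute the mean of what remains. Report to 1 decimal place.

364.3 ms

Excluded: 1442
Retained (n=13): Σ = 4736
Mean = 4736/13 = 364.3077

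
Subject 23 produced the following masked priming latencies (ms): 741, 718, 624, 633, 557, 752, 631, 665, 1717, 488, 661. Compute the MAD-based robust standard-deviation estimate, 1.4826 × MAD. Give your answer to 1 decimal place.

Sorted: 488, 557, 624, 631, 633, 661, 665, 718, 741, 752, 1717 → median = 661
|x − 661| sorted: 0, 4, 28, 30, 37, 57, 80, 91, 104, 173, 1056 → MAD = 57
Robust SD ≈ 1.4826 × 57 = 84.508

84.5 ms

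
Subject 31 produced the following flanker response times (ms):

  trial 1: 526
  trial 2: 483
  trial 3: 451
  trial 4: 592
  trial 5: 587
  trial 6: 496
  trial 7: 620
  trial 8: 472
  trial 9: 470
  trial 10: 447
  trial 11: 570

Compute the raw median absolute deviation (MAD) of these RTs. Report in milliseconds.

Sorted: 447, 451, 470, 472, 483, 496, 526, 570, 587, 592, 620 → median = 496
|x − 496|: 30, 13, 45, 96, 91, 0, 124, 24, 26, 49, 74
Sorted deviations: 0, 13, 24, 26, 30, 45, 49, 74, 91, 96, 124 → MAD = 45

45 ms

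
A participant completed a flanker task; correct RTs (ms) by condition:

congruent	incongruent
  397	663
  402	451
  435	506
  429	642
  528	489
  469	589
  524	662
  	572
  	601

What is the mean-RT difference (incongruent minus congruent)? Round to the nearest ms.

M(congruent) = 3184/7 = 454.857
M(incongruent) = 5175/9 = 575.000
Difference = 575.000 − 454.857 = 120.143 ms

120 ms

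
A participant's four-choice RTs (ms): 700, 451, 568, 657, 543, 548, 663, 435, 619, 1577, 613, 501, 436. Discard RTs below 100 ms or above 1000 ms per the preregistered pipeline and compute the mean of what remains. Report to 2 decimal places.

561.17 ms

Excluded: 1577
Retained (n=12): Σ = 6734
Mean = 6734/12 = 561.1667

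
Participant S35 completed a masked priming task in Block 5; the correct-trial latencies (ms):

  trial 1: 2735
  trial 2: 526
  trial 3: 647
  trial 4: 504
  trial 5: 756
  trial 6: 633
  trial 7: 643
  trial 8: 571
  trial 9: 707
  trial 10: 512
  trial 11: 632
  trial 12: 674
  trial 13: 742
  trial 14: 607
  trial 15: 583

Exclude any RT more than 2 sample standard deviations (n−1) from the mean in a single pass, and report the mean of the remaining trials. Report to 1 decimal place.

n = 15, ΣRT = 11472, M = 764.800
Σ(x−M)² = 4242050.40; s = √(4242050.40/14) = 550.458
Cutoffs: 764.800 ± 2·550.458 → [-336.1, 1865.7]
Outside: 2735 → excluded.
Retained (n=14): Σ = 8737, mean = 8737/14 = 624.071

624.1 ms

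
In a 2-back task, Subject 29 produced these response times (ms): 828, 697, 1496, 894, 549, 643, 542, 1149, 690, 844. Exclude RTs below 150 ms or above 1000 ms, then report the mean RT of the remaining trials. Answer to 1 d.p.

710.9 ms

Excluded: 1149, 1496
Retained (n=8): Σ = 5687
Mean = 5687/8 = 710.8750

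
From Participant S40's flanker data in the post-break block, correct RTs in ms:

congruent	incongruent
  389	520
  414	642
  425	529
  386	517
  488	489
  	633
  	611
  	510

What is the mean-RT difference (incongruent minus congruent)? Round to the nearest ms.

M(congruent) = 2102/5 = 420.400
M(incongruent) = 4451/8 = 556.375
Difference = 556.375 − 420.400 = 135.975 ms

136 ms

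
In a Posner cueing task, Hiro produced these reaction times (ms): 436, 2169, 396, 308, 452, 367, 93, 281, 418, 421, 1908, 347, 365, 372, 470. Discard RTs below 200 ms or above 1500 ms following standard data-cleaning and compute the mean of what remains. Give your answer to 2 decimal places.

386.08 ms

Excluded: 93, 1908, 2169
Retained (n=12): Σ = 4633
Mean = 4633/12 = 386.0833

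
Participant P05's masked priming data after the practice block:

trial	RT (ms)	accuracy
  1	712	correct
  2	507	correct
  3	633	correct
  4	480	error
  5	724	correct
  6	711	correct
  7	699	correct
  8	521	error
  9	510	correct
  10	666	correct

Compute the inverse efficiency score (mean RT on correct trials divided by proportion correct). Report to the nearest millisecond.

807 ms

Correct trials (n=8): 712, 507, 633, 724, 711, 699, 510, 666
Mean correct RT = 5162/8 = 645.2500 ms
Proportion correct = 8/10
IES = 645.2500 / (8/10) = 806.562 ms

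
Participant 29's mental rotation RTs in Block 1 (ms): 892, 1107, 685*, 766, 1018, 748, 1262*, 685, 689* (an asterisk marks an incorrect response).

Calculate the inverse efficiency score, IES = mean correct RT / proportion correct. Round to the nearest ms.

Correct trials (n=6): 892, 1107, 766, 1018, 748, 685
Mean correct RT = 5216/6 = 869.3333 ms
Proportion correct = 6/9
IES = 869.3333 / (6/9) = 1304.000 ms

1304 ms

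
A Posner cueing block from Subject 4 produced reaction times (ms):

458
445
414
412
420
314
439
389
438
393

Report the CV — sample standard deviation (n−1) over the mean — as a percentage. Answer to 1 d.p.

n = 10, Σ = 4122, M = 412.2000
Σ(x−M)² = 15171.600; s = √(15171.600/9) = 41.0577
CV = 41.0577 / 412.2000 = 0.09961 = 9.961%

10.0%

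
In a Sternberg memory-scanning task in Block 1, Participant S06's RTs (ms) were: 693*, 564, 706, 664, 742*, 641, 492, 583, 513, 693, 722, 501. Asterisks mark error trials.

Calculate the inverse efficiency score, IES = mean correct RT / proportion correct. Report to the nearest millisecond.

729 ms

Correct trials (n=10): 564, 706, 664, 641, 492, 583, 513, 693, 722, 501
Mean correct RT = 6079/10 = 607.9000 ms
Proportion correct = 10/12
IES = 607.9000 / (10/12) = 729.480 ms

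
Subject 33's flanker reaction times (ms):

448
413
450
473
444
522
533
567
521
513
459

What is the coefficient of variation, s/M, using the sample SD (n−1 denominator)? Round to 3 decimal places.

n = 11, Σ = 5343, M = 485.7273
Σ(x−M)² = 22750.182; s = √(22750.182/10) = 47.6972
CV = 47.6972 / 485.7273 = 0.09820

0.098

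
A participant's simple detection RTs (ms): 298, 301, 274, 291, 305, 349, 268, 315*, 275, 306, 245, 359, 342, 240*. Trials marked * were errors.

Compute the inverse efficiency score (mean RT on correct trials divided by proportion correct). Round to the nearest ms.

Correct trials (n=12): 298, 301, 274, 291, 305, 349, 268, 275, 306, 245, 359, 342
Mean correct RT = 3613/12 = 301.0833 ms
Proportion correct = 12/14
IES = 301.0833 / (12/14) = 351.264 ms

351 ms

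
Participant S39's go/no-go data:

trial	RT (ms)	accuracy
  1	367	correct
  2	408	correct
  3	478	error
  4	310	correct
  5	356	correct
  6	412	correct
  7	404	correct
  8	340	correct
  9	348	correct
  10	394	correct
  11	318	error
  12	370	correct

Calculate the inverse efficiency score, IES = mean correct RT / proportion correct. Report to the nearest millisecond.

445 ms

Correct trials (n=10): 367, 408, 310, 356, 412, 404, 340, 348, 394, 370
Mean correct RT = 3709/10 = 370.9000 ms
Proportion correct = 10/12
IES = 370.9000 / (10/12) = 445.080 ms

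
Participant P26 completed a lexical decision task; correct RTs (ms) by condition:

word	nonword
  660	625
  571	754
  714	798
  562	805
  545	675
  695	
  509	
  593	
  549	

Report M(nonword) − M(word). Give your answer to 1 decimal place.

M(word) = 5398/9 = 599.778
M(nonword) = 3657/5 = 731.400
Difference = 731.400 − 599.778 = 131.622 ms

131.6 ms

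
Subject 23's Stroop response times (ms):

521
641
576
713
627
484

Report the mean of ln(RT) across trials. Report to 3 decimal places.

6.378

ln(RT): 6.2558, 6.4630, 6.3561, 6.5695, 6.4409, 6.1821
Σ ln(RT) = 38.2674
Mean = 38.2674/6 = 6.37790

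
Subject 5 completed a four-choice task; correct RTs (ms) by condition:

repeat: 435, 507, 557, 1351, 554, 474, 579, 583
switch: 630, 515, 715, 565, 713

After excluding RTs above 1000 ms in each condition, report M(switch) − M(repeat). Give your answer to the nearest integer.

repeat: exclude 1351
M(repeat) = 3689/7 = 527.000
M(switch) = 3138/5 = 627.600
Difference = 627.600 − 527.000 = 100.600 ms

101 ms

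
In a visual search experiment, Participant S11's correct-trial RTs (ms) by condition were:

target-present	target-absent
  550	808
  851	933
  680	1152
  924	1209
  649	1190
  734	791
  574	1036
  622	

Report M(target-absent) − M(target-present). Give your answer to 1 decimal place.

319.0 ms

M(target-present) = 5584/8 = 698.000
M(target-absent) = 7119/7 = 1017.000
Difference = 1017.000 − 698.000 = 319.000 ms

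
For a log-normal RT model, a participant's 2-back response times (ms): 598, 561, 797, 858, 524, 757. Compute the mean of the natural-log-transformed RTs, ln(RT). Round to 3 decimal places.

6.508

ln(RT): 6.3936, 6.3297, 6.6809, 6.7546, 6.2615, 6.6294
Σ ln(RT) = 39.0496
Mean = 39.0496/6 = 6.50827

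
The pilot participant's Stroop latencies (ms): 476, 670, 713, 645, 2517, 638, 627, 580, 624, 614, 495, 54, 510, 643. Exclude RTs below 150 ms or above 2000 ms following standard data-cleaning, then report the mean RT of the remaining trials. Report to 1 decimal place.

602.9 ms

Excluded: 54, 2517
Retained (n=12): Σ = 7235
Mean = 7235/12 = 602.9167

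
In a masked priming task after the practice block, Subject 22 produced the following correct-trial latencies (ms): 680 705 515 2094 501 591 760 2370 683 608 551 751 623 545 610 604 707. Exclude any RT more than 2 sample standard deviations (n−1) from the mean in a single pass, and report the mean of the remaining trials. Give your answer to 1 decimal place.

n = 17, ΣRT = 13898, M = 817.529
Σ(x−M)² = 4667918.24; s = √(4667918.24/16) = 540.134
Cutoffs: 817.529 ± 2·540.134 → [-262.7, 1897.8]
Outside: 2094, 2370 → excluded.
Retained (n=15): Σ = 9434, mean = 9434/15 = 628.933

628.9 ms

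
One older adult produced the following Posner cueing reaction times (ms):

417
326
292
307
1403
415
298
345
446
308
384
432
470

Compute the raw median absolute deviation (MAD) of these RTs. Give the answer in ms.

Sorted: 292, 298, 307, 308, 326, 345, 384, 415, 417, 432, 446, 470, 1403 → median = 384
|x − 384|: 33, 58, 92, 77, 1019, 31, 86, 39, 62, 76, 0, 48, 86
Sorted deviations: 0, 31, 33, 39, 48, 58, 62, 76, 77, 86, 86, 92, 1019 → MAD = 62

62 ms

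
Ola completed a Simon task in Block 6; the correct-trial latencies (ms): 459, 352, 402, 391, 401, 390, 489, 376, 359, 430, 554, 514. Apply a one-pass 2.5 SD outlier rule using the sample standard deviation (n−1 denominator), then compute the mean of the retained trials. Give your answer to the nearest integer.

426 ms

n = 12, ΣRT = 5117, M = 426.417
Σ(x−M)² = 45386.92; s = √(45386.92/11) = 64.235
Cutoffs: 426.417 ± 2.5·64.235 → [265.8, 587.0]
No RTs fall outside the cutoffs; all 12 retained. Mean = 5117/12 = 426.417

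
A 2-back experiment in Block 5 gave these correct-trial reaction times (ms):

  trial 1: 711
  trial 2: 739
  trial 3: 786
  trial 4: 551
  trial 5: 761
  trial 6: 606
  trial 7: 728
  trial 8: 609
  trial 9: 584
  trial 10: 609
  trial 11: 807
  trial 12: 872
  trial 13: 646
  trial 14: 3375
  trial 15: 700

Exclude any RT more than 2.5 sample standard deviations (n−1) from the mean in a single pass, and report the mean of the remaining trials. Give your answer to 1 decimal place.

693.5 ms

n = 15, ΣRT = 13084, M = 872.267
Σ(x−M)² = 6829034.93; s = √(6829034.93/14) = 698.418
Cutoffs: 872.267 ± 2.5·698.418 → [-873.8, 2618.3]
Outside: 3375 → excluded.
Retained (n=14): Σ = 9709, mean = 9709/14 = 693.500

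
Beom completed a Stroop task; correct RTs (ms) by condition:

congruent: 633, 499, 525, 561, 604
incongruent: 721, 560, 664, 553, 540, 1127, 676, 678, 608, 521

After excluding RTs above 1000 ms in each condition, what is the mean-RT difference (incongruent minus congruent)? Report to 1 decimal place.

incongruent: exclude 1127
M(congruent) = 2822/5 = 564.400
M(incongruent) = 5521/9 = 613.444
Difference = 613.444 − 564.400 = 49.044 ms

49.0 ms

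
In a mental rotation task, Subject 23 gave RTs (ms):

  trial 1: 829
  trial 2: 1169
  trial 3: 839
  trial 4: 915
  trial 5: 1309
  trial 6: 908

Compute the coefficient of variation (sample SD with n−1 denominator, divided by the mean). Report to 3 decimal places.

0.198

n = 6, Σ = 5969, M = 994.8333
Σ(x−M)² = 194732.833; s = √(194732.833/5) = 197.3488
CV = 197.3488 / 994.8333 = 0.19837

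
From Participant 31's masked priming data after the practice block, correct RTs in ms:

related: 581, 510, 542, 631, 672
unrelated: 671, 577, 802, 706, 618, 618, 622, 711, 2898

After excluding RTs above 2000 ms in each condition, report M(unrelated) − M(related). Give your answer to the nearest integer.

78 ms

unrelated: exclude 2898
M(related) = 2936/5 = 587.200
M(unrelated) = 5325/8 = 665.625
Difference = 665.625 − 587.200 = 78.425 ms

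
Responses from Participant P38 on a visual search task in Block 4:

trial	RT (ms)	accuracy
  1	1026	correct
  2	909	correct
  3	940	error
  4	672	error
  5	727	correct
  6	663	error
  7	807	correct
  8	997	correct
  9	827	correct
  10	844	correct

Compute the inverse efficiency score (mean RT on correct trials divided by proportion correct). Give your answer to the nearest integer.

Correct trials (n=7): 1026, 909, 727, 807, 997, 827, 844
Mean correct RT = 6137/7 = 876.7143 ms
Proportion correct = 7/10
IES = 876.7143 / (7/10) = 1252.449 ms

1252 ms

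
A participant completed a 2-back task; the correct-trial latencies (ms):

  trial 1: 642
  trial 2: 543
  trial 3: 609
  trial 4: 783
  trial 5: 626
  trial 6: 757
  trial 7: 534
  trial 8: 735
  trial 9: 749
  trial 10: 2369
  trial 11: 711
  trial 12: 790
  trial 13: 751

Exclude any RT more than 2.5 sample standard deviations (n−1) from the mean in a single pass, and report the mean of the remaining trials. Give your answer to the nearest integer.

686 ms

n = 13, ΣRT = 10599, M = 815.308
Σ(x−M)² = 2706626.77; s = √(2706626.77/12) = 474.923
Cutoffs: 815.308 ± 2.5·474.923 → [-372.0, 2002.6]
Outside: 2369 → excluded.
Retained (n=12): Σ = 8230, mean = 8230/12 = 685.833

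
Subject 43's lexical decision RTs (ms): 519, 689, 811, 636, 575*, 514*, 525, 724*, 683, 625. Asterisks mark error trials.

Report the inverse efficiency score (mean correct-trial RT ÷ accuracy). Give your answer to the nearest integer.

Correct trials (n=7): 519, 689, 811, 636, 525, 683, 625
Mean correct RT = 4488/7 = 641.1429 ms
Proportion correct = 7/10
IES = 641.1429 / (7/10) = 915.918 ms

916 ms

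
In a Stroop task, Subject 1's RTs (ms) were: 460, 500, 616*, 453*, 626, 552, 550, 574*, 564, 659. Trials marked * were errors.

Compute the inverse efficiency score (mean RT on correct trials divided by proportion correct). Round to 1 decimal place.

Correct trials (n=7): 460, 500, 626, 552, 550, 564, 659
Mean correct RT = 3911/7 = 558.7143 ms
Proportion correct = 7/10
IES = 558.7143 / (7/10) = 798.163 ms

798.2 ms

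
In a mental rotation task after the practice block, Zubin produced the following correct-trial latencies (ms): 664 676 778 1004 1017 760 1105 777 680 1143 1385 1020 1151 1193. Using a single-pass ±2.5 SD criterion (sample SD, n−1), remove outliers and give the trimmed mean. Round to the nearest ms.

n = 14, ΣRT = 13353, M = 953.786
Σ(x−M)² = 687438.36; s = √(687438.36/13) = 229.956
Cutoffs: 953.786 ± 2.5·229.956 → [378.9, 1528.7]
No RTs fall outside the cutoffs; all 14 retained. Mean = 13353/14 = 953.786

954 ms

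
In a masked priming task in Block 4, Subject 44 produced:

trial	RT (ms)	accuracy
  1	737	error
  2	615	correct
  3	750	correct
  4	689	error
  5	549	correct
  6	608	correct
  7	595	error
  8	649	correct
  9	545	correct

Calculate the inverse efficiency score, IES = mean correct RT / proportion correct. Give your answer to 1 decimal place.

Correct trials (n=6): 615, 750, 549, 608, 649, 545
Mean correct RT = 3716/6 = 619.3333 ms
Proportion correct = 6/9
IES = 619.3333 / (6/9) = 929.000 ms

929.0 ms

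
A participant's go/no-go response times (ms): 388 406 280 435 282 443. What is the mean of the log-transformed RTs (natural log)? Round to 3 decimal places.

5.902

ln(RT): 5.9610, 6.0064, 5.6348, 6.0753, 5.6419, 6.0936
Σ ln(RT) = 35.4130
Mean = 35.4130/6 = 5.90216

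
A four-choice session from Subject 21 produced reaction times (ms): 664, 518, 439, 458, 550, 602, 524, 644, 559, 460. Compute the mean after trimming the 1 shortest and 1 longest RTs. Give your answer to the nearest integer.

539 ms

Sorted: 439, 458, 460, 518, 524, 550, 559, 602, 644, 664
Drop lowest 1 (439) and highest 1 (664)
Remaining (n=8): Σ = 4315, mean = 4315/8 = 539.375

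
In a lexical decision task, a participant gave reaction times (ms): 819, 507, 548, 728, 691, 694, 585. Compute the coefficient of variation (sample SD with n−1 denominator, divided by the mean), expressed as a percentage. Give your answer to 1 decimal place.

16.9%

n = 7, Σ = 4572, M = 653.1429
Σ(x−M)² = 73270.857; s = √(73270.857/6) = 110.5071
CV = 110.5071 / 653.1429 = 0.16919 = 16.919%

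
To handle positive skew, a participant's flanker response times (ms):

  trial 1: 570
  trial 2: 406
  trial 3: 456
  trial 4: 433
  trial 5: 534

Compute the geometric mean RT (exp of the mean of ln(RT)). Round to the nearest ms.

476 ms

ln(RT): 6.3456, 6.0064, 6.1225, 6.0707, 6.2804
Mean ln(RT) = 30.8256/5 = 6.16512
Geometric mean = exp(6.16512) = 475.86 ms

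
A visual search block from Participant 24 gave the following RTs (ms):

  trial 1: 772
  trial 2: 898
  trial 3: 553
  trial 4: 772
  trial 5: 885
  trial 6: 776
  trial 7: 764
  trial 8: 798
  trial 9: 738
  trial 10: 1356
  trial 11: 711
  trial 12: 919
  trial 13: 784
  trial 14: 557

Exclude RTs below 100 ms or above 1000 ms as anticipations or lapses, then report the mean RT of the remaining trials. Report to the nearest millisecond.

Excluded: 1356
Retained (n=13): Σ = 9927
Mean = 9927/13 = 763.6154

764 ms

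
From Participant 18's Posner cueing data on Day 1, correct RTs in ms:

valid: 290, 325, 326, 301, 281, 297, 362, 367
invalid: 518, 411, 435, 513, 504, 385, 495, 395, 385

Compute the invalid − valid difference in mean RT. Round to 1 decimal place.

M(valid) = 2549/8 = 318.625
M(invalid) = 4041/9 = 449.000
Difference = 449.000 − 318.625 = 130.375 ms

130.4 ms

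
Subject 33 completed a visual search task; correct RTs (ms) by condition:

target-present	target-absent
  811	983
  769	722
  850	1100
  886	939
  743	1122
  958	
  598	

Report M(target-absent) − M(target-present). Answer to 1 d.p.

171.1 ms

M(target-present) = 5615/7 = 802.143
M(target-absent) = 4866/5 = 973.200
Difference = 973.200 − 802.143 = 171.057 ms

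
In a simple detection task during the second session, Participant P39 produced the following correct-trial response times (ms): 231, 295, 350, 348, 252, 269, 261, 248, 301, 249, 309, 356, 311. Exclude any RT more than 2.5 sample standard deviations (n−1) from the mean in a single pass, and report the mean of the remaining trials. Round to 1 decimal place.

n = 13, ΣRT = 3780, M = 290.769
Σ(x−M)² = 21912.31; s = √(21912.31/12) = 42.732
Cutoffs: 290.769 ± 2.5·42.732 → [183.9, 397.6]
No RTs fall outside the cutoffs; all 13 retained. Mean = 3780/13 = 290.769

290.8 ms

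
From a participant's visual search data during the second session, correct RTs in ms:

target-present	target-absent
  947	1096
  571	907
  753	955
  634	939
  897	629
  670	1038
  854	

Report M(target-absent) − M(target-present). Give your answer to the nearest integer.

M(target-present) = 5326/7 = 760.857
M(target-absent) = 5564/6 = 927.333
Difference = 927.333 − 760.857 = 166.476 ms

166 ms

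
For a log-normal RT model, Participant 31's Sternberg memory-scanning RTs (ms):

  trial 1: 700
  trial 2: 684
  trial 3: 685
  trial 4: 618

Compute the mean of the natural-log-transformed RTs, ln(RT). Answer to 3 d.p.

6.509

ln(RT): 6.5511, 6.5280, 6.5294, 6.4265
Σ ln(RT) = 26.0349
Mean = 26.0349/4 = 6.50874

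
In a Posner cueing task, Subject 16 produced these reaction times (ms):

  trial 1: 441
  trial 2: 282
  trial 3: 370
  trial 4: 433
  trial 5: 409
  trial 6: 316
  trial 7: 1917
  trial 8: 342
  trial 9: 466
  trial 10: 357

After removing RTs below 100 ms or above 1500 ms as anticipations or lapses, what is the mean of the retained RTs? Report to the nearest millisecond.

380 ms

Excluded: 1917
Retained (n=9): Σ = 3416
Mean = 3416/9 = 379.5556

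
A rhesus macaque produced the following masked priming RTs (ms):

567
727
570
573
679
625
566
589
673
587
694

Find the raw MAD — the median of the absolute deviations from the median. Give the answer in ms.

Sorted: 566, 567, 570, 573, 587, 589, 625, 673, 679, 694, 727 → median = 589
|x − 589|: 22, 138, 19, 16, 90, 36, 23, 0, 84, 2, 105
Sorted deviations: 0, 2, 16, 19, 22, 23, 36, 84, 90, 105, 138 → MAD = 23

23 ms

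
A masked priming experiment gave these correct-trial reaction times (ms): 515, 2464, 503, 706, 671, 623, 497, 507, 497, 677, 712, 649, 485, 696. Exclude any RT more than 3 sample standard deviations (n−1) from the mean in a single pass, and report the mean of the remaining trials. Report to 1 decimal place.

n = 14, ΣRT = 10202, M = 728.714
Σ(x−M)² = 3349174.86; s = √(3349174.86/13) = 507.572
Cutoffs: 728.714 ± 3·507.572 → [-794.0, 2251.4]
Outside: 2464 → excluded.
Retained (n=13): Σ = 7738, mean = 7738/13 = 595.231

595.2 ms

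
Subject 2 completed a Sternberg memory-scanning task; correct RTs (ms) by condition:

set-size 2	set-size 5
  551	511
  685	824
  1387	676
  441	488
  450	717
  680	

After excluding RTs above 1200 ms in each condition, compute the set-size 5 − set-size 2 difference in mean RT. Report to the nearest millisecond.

set-size 2: exclude 1387
M(set-size 2) = 2807/5 = 561.400
M(set-size 5) = 3216/5 = 643.200
Difference = 643.200 − 561.400 = 81.800 ms

82 ms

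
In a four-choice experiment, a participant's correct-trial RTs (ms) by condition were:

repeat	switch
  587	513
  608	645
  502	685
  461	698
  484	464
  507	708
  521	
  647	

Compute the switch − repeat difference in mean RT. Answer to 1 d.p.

M(repeat) = 4317/8 = 539.625
M(switch) = 3713/6 = 618.833
Difference = 618.833 − 539.625 = 79.208 ms

79.2 ms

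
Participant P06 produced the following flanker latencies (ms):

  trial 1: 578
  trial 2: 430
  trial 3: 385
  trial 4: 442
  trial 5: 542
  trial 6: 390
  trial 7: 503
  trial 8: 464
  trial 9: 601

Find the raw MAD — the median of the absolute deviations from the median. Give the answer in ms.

Sorted: 385, 390, 430, 442, 464, 503, 542, 578, 601 → median = 464
|x − 464|: 114, 34, 79, 22, 78, 74, 39, 0, 137
Sorted deviations: 0, 22, 34, 39, 74, 78, 79, 114, 137 → MAD = 74

74 ms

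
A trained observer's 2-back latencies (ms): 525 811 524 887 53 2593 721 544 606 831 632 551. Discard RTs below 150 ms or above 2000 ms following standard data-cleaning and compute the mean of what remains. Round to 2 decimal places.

Excluded: 53, 2593
Retained (n=10): Σ = 6632
Mean = 6632/10 = 663.2000

663.20 ms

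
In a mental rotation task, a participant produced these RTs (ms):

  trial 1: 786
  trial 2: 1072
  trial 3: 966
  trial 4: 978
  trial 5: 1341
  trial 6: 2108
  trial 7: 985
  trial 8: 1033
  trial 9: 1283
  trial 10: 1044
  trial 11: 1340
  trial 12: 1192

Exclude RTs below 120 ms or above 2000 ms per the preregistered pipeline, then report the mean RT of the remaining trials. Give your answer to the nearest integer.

1093 ms

Excluded: 2108
Retained (n=11): Σ = 12020
Mean = 12020/11 = 1092.7273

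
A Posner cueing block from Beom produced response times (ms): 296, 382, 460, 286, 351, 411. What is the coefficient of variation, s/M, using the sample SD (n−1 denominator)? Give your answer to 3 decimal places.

0.185

n = 6, Σ = 2186, M = 364.3333
Σ(x−M)² = 22625.333; s = √(22625.333/5) = 67.2686
CV = 67.2686 / 364.3333 = 0.18463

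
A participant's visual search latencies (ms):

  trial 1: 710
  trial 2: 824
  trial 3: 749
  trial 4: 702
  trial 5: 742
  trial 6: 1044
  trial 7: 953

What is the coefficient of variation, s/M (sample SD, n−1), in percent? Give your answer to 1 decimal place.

16.2%

n = 7, Σ = 5724, M = 817.7143
Σ(x−M)² = 104993.429; s = √(104993.429/6) = 132.2834
CV = 132.2834 / 817.7143 = 0.16177 = 16.177%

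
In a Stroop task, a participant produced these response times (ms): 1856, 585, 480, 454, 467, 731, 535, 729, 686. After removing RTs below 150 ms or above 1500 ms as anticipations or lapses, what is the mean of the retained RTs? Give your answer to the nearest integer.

Excluded: 1856
Retained (n=8): Σ = 4667
Mean = 4667/8 = 583.3750

583 ms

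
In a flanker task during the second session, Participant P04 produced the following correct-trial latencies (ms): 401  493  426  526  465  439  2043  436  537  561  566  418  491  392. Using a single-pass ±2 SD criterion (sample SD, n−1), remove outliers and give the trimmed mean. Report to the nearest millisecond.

n = 14, ΣRT = 8194, M = 585.286
Σ(x−M)² = 2331976.86; s = √(2331976.86/13) = 423.536
Cutoffs: 585.286 ± 2·423.536 → [-261.8, 1432.4]
Outside: 2043 → excluded.
Retained (n=13): Σ = 6151, mean = 6151/13 = 473.154

473 ms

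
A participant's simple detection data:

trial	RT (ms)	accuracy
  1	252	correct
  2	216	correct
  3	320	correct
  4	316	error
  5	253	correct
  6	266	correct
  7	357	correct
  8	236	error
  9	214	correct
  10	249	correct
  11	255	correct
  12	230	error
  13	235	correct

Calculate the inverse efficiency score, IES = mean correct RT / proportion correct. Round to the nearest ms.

Correct trials (n=10): 252, 216, 320, 253, 266, 357, 214, 249, 255, 235
Mean correct RT = 2617/10 = 261.7000 ms
Proportion correct = 10/13
IES = 261.7000 / (10/13) = 340.210 ms

340 ms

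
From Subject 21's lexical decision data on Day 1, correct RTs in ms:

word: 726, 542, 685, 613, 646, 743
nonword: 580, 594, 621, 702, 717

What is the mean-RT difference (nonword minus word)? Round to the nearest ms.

M(word) = 3955/6 = 659.167
M(nonword) = 3214/5 = 642.800
Difference = 642.800 − 659.167 = -16.367 ms

-16 ms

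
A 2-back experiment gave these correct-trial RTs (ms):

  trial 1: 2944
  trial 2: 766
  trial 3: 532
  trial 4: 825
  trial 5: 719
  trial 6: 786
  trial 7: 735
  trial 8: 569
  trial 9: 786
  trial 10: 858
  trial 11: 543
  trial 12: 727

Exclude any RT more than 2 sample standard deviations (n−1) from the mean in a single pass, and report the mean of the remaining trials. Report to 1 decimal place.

n = 12, ΣRT = 10790, M = 899.167
Σ(x−M)² = 4691613.67; s = √(4691613.67/11) = 653.078
Cutoffs: 899.167 ± 2·653.078 → [-407.0, 2205.3]
Outside: 2944 → excluded.
Retained (n=11): Σ = 7846, mean = 7846/11 = 713.273

713.3 ms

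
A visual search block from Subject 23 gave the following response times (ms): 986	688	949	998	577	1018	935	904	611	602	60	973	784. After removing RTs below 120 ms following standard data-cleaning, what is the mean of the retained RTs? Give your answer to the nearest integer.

835 ms

Excluded: 60
Retained (n=12): Σ = 10025
Mean = 10025/12 = 835.4167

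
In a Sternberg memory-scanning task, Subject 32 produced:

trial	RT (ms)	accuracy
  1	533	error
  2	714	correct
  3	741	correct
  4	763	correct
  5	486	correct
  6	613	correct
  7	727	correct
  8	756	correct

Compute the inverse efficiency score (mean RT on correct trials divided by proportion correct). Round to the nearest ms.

Correct trials (n=7): 714, 741, 763, 486, 613, 727, 756
Mean correct RT = 4800/7 = 685.7143 ms
Proportion correct = 7/8
IES = 685.7143 / (7/8) = 783.673 ms

784 ms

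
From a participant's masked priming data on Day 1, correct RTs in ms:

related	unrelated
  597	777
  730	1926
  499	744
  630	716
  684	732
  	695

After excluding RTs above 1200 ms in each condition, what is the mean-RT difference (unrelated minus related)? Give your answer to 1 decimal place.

104.8 ms

unrelated: exclude 1926
M(related) = 3140/5 = 628.000
M(unrelated) = 3664/5 = 732.800
Difference = 732.800 − 628.000 = 104.800 ms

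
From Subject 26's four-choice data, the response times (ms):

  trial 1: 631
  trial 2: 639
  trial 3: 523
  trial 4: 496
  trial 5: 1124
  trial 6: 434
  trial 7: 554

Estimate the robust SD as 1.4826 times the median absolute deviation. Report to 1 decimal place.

Sorted: 434, 496, 523, 554, 631, 639, 1124 → median = 554
|x − 554| sorted: 0, 31, 58, 77, 85, 120, 570 → MAD = 77
Robust SD ≈ 1.4826 × 77 = 114.160

114.2 ms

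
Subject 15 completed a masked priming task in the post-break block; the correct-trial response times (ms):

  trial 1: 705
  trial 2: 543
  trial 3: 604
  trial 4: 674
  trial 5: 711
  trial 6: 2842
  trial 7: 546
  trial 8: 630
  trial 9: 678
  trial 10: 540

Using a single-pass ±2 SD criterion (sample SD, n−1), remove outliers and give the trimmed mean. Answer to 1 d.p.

n = 10, ΣRT = 8473, M = 847.300
Σ(x−M)² = 4460578.10; s = √(4460578.10/9) = 704.003
Cutoffs: 847.300 ± 2·704.003 → [-560.7, 2255.3]
Outside: 2842 → excluded.
Retained (n=9): Σ = 5631, mean = 5631/9 = 625.667

625.7 ms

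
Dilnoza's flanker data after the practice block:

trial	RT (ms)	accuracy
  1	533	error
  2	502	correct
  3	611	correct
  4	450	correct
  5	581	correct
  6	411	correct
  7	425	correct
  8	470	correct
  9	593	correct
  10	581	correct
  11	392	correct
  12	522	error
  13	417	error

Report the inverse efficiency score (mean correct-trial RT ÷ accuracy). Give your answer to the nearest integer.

Correct trials (n=10): 502, 611, 450, 581, 411, 425, 470, 593, 581, 392
Mean correct RT = 5016/10 = 501.6000 ms
Proportion correct = 10/13
IES = 501.6000 / (10/13) = 652.080 ms

652 ms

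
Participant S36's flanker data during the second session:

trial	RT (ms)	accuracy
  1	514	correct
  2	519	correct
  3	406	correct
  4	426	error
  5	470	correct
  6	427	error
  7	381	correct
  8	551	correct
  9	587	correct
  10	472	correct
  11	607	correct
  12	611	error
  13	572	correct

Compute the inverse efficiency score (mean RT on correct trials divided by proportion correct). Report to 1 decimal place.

Correct trials (n=10): 514, 519, 406, 470, 381, 551, 587, 472, 607, 572
Mean correct RT = 5079/10 = 507.9000 ms
Proportion correct = 10/13
IES = 507.9000 / (10/13) = 660.270 ms

660.3 ms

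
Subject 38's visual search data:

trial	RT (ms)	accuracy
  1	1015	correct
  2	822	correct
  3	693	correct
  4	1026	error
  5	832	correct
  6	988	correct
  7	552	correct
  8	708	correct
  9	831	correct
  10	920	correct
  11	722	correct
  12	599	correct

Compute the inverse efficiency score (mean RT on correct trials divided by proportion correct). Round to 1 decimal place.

861.0 ms

Correct trials (n=11): 1015, 822, 693, 832, 988, 552, 708, 831, 920, 722, 599
Mean correct RT = 8682/11 = 789.2727 ms
Proportion correct = 11/12
IES = 789.2727 / (11/12) = 861.025 ms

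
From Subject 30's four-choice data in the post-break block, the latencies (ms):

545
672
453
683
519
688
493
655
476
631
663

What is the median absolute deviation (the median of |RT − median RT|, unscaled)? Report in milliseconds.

57 ms

Sorted: 453, 476, 493, 519, 545, 631, 655, 663, 672, 683, 688 → median = 631
|x − 631|: 86, 41, 178, 52, 112, 57, 138, 24, 155, 0, 32
Sorted deviations: 0, 24, 32, 41, 52, 57, 86, 112, 138, 155, 178 → MAD = 57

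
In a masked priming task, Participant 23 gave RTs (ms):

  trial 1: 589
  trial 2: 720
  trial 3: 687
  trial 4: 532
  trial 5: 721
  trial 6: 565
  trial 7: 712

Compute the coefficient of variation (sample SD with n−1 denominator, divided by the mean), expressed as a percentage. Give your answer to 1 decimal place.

12.6%

n = 7, Σ = 4526, M = 646.5714
Σ(x−M)² = 39941.714; s = √(39941.714/6) = 81.5901
CV = 81.5901 / 646.5714 = 0.12619 = 12.619%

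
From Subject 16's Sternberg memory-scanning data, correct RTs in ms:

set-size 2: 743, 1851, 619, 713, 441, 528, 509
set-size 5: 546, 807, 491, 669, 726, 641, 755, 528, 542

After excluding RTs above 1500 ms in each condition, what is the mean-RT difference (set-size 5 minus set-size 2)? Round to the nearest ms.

42 ms

set-size 2: exclude 1851
M(set-size 2) = 3553/6 = 592.167
M(set-size 5) = 5705/9 = 633.889
Difference = 633.889 − 592.167 = 41.722 ms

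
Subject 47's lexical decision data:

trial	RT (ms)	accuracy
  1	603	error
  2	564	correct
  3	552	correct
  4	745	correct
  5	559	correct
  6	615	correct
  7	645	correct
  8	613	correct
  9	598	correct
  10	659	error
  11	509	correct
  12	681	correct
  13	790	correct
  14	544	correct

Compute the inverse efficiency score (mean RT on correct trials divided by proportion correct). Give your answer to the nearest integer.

Correct trials (n=12): 564, 552, 745, 559, 615, 645, 613, 598, 509, 681, 790, 544
Mean correct RT = 7415/12 = 617.9167 ms
Proportion correct = 12/14
IES = 617.9167 / (12/14) = 720.903 ms

721 ms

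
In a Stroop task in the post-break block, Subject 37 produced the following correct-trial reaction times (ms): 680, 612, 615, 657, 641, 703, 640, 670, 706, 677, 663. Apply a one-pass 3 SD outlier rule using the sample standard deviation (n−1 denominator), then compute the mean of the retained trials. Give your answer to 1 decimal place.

n = 11, ΣRT = 7264, M = 660.364
Σ(x−M)² = 9860.55; s = √(9860.55/10) = 31.402
Cutoffs: 660.364 ± 3·31.402 → [566.2, 754.6]
No RTs fall outside the cutoffs; all 11 retained. Mean = 7264/11 = 660.364

660.4 ms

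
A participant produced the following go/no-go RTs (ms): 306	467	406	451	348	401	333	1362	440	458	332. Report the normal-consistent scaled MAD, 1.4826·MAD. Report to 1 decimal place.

Sorted: 306, 332, 333, 348, 401, 406, 440, 451, 458, 467, 1362 → median = 406
|x − 406| sorted: 0, 5, 34, 45, 52, 58, 61, 73, 74, 100, 956 → MAD = 58
Robust SD ≈ 1.4826 × 58 = 85.991

86.0 ms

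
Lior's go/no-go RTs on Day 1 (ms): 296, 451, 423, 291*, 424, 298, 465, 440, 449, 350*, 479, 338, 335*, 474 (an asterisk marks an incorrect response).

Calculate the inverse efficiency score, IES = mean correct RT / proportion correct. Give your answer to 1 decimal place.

524.9 ms

Correct trials (n=11): 296, 451, 423, 424, 298, 465, 440, 449, 479, 338, 474
Mean correct RT = 4537/11 = 412.4545 ms
Proportion correct = 11/14
IES = 412.4545 / (11/14) = 524.942 ms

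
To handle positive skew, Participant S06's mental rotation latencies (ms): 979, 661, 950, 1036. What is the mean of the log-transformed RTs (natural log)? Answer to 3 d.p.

6.795

ln(RT): 6.8865, 6.4938, 6.8565, 6.9431
Σ ln(RT) = 27.1799
Mean = 27.1799/4 = 6.79497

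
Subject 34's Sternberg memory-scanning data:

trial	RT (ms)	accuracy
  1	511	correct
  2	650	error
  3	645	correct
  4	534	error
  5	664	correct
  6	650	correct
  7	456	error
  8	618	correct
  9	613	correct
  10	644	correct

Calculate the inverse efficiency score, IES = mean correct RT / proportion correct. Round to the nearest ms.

887 ms

Correct trials (n=7): 511, 645, 664, 650, 618, 613, 644
Mean correct RT = 4345/7 = 620.7143 ms
Proportion correct = 7/10
IES = 620.7143 / (7/10) = 886.735 ms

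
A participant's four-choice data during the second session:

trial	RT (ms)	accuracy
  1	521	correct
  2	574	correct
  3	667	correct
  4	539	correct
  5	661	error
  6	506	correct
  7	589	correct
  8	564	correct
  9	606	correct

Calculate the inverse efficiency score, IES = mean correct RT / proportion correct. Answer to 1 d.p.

Correct trials (n=8): 521, 574, 667, 539, 506, 589, 564, 606
Mean correct RT = 4566/8 = 570.7500 ms
Proportion correct = 8/9
IES = 570.7500 / (8/9) = 642.094 ms

642.1 ms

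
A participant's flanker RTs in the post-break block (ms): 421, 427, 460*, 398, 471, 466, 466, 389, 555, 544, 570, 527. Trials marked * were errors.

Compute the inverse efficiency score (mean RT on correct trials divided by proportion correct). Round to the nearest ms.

Correct trials (n=11): 421, 427, 398, 471, 466, 466, 389, 555, 544, 570, 527
Mean correct RT = 5234/11 = 475.8182 ms
Proportion correct = 11/12
IES = 475.8182 / (11/12) = 519.074 ms

519 ms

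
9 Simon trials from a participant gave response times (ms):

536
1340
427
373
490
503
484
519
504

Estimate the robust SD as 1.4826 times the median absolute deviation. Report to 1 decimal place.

Sorted: 373, 427, 484, 490, 503, 504, 519, 536, 1340 → median = 503
|x − 503| sorted: 0, 1, 13, 16, 19, 33, 76, 130, 837 → MAD = 19
Robust SD ≈ 1.4826 × 19 = 28.169

28.2 ms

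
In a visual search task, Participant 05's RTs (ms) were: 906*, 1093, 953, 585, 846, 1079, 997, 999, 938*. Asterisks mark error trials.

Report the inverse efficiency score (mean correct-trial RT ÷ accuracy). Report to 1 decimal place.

1203.4 ms

Correct trials (n=7): 1093, 953, 585, 846, 1079, 997, 999
Mean correct RT = 6552/7 = 936.0000 ms
Proportion correct = 7/9
IES = 936.0000 / (7/9) = 1203.429 ms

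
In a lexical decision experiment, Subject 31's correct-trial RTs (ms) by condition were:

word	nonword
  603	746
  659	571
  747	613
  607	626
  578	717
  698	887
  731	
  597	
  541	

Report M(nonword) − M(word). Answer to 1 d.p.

53.2 ms

M(word) = 5761/9 = 640.111
M(nonword) = 4160/6 = 693.333
Difference = 693.333 − 640.111 = 53.222 ms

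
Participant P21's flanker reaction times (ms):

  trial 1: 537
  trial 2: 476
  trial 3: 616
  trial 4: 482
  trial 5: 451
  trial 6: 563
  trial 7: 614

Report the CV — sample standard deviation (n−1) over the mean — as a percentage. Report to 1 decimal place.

12.5%

n = 7, Σ = 3739, M = 534.1429
Σ(x−M)² = 26930.857; s = √(26930.857/6) = 66.9961
CV = 66.9961 / 534.1429 = 0.12543 = 12.543%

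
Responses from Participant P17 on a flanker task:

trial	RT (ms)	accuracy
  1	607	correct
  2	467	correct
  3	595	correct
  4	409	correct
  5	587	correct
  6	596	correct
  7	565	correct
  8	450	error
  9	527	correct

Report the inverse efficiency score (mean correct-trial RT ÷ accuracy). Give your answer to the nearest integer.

Correct trials (n=8): 607, 467, 595, 409, 587, 596, 565, 527
Mean correct RT = 4353/8 = 544.1250 ms
Proportion correct = 8/9
IES = 544.1250 / (8/9) = 612.141 ms

612 ms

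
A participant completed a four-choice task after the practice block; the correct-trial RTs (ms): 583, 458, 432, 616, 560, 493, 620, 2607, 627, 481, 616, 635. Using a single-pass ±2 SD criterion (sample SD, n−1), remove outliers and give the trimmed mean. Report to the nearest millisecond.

556 ms

n = 12, ΣRT = 8728, M = 727.333
Σ(x−M)² = 3912236.67; s = √(3912236.67/11) = 596.371
Cutoffs: 727.333 ± 2·596.371 → [-465.4, 1920.1]
Outside: 2607 → excluded.
Retained (n=11): Σ = 6121, mean = 6121/11 = 556.455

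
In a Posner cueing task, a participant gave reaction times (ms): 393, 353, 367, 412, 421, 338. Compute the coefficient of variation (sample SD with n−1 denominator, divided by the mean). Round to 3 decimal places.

0.087

n = 6, Σ = 2284, M = 380.6667
Σ(x−M)² = 5533.333; s = √(5533.333/5) = 33.2666
CV = 33.2666 / 380.6667 = 0.08739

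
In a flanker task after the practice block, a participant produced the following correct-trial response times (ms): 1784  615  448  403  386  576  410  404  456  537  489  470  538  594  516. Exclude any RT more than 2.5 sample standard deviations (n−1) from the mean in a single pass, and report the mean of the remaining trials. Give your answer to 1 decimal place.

488.7 ms

n = 15, ΣRT = 8626, M = 575.067
Σ(x−M)² = 1640418.93; s = √(1640418.93/14) = 342.305
Cutoffs: 575.067 ± 2.5·342.305 → [-280.7, 1430.8]
Outside: 1784 → excluded.
Retained (n=14): Σ = 6842, mean = 6842/14 = 488.714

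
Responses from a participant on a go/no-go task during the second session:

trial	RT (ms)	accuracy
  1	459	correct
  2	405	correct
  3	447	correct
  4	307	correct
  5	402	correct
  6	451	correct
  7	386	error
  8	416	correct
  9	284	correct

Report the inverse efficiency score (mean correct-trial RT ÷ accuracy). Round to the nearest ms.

Correct trials (n=8): 459, 405, 447, 307, 402, 451, 416, 284
Mean correct RT = 3171/8 = 396.3750 ms
Proportion correct = 8/9
IES = 396.3750 / (8/9) = 445.922 ms

446 ms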